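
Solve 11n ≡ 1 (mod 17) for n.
11^(-1) ≡ 14 (mod 17). Verification: 11 × 14 = 154 ≡ 1 (mod 17)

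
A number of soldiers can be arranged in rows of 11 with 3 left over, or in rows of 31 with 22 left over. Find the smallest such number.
M = 11 × 31 = 341. M₁ = 31, y₁ ≡ 5 (mod 11). M₂ = 11, y₂ ≡ 17 (mod 31). n = 3×31×5 + 22×11×17 ≡ 146 (mod 341). The smallest positive such number is 146.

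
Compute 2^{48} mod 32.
0

Using successive squaring:
Binary expansion of 48: 110000
Powers of 2 mod 32 (each is the square of the previous):
  2^1 ≡ 2 (mod 32)
  2^2 ≡ 2² = 4 ≡ 4 (mod 32)
  2^4 ≡ 4² = 16 ≡ 16 (mod 32)
  2^8 ≡ 16² = 256 ≡ 0 (mod 32)
  2^16 ≡ 0² = 0 ≡ 0 (mod 32)
  2^32 ≡ 0² = 0 ≡ 0 (mod 32)
48 = 32 + 16, so 2^48 = 2^32 × 2^16 ≡ 0 × 0 (mod 32)
Multiplying step by step:
  0 × 0 = 0 ≡ 0 (mod 32)
Result: 2^48 ≡ 0 (mod 32)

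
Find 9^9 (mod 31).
9 = 8 + 1 (binary 1001). Repeated squaring mod 31: 9^1 ≡ 9; 9^2 ≡ 9² = 81 ≡ 19; 9^4 ≡ 19² = 361 ≡ 20; 9^8 ≡ 20² = 400 ≡ 28. Multiply: 9^9 = 9^8 × 9^1 ≡ 28 × 9 (mod 31): 28 × 9 = 252 ≡ 4. So 9^9 ≡ 4 (mod 31).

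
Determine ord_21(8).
Powers of 8 mod 21: 8^1≡8, 8^2≡1. Order = 2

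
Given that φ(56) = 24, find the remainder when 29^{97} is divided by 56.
By Euler: 29^{24} ≡ 1 (mod 56) since gcd(29, 56) = 1. 97 = 4×24 + 1. So 29^{97} ≡ 29^{1} ≡ 29 (mod 56)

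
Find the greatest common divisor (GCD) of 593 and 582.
1

Using the Euclidean algorithm:
593 = 1 × 582 + 11
582 = 52 × 11 + 10
11 = 1 × 10 + 1
10 = 10 × 1 + 0

GCD(593, 582) = 1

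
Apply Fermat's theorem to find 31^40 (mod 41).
By Fermat's Little Theorem, 31^{40} ≡ 1 (mod 41) since 41 is prime and gcd(31, 41) = 1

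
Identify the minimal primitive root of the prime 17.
p - 1 = 16 has prime divisors 2. h is a primitive root mod 17 iff h^(16/q) ≢ 1 (mod 17) for each such q.
h = 2: 2^8 ≡ 1 (mod 17); 2^8 ≡ 1, so not a primitive root.
h = 3: 3^8 ≡ 16 (mod 17); none is 1, so 3 has order 16 and is a primitive root.
The smallest primitive root mod 17 is g = 3.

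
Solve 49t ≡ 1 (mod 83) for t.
61

Using Extended Euclidean Algorithm:
gcd(49, 83) = 1
Bezout coefficients: 49 × -22 + 83 × 13 = 1
So 49 × -22 ≡ 1 (mod 83)
The inverse is -22 mod 83 = 61
Verification: 49 × 61 = 2989 = 36 × 83 + 1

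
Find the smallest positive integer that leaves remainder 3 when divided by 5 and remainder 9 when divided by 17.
M = 5 × 17 = 85. M₁ = 17, y₁ ≡ 3 (mod 5). M₂ = 5, y₂ ≡ 7 (mod 17). t = 3×17×3 + 9×5×7 ≡ 43 (mod 85). The smallest positive such number is 43.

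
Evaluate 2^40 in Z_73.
Using repeated squaring. 40 = 32 + 8 (binary 101000). Repeated squaring mod 73: 2^1 ≡ 2; 2^2 ≡ 2² = 4 ≡ 4; 2^4 ≡ 4² = 16 ≡ 16; 2^8 ≡ 16² = 256 ≡ 37; 2^16 ≡ 37² = 1369 ≡ 55; 2^32 ≡ 55² = 3025 ≡ 32. Multiply: 2^40 = 2^32 × 2^8 ≡ 32 × 37 (mod 73): 32 × 37 = 1184 ≡ 16. So 2^40 ≡ 16 (mod 73).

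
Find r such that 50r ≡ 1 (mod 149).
50^(-1) ≡ 3 (mod 149). Verification: 50 × 3 = 150 ≡ 1 (mod 149)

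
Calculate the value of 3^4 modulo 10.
4 = 4 (binary 100). Repeated squaring mod 10: 3^1 ≡ 3; 3^2 ≡ 3² = 9 ≡ 9; 3^4 ≡ 9² = 81 ≡ 1. So 3^4 ≡ 1 (mod 10).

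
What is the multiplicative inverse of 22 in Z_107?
22^(-1) ≡ 73 (mod 107). Verification: 22 × 73 = 1606 ≡ 1 (mod 107)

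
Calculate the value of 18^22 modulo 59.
Using repeated squaring. 22 = 16 + 4 + 2 (binary 10110). Repeated squaring mod 59: 18^1 ≡ 18; 18^2 ≡ 18² = 324 ≡ 29; 18^4 ≡ 29² = 841 ≡ 15; 18^8 ≡ 15² = 225 ≡ 48; 18^16 ≡ 48² = 2304 ≡ 3. Multiply: 18^22 = 18^16 × 18^4 × 18^2 ≡ 3 × 15 × 29 (mod 59): 3 × 15 = 45 ≡ 45; 45 × 29 = 1305 ≡ 7. So 18^22 ≡ 7 (mod 59).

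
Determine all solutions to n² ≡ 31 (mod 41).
The square roots of 31 mod 41 are 20 and 21. Verify: 20² = 400 ≡ 31 (mod 41)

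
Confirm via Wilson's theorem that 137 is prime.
(136)! mod 137 = 136. Since this equals -1 (mod 137), Wilson confirms 137 is prime.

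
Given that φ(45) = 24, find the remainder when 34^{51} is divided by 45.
By Euler: 34^{24} ≡ 1 (mod 45) since gcd(34, 45) = 1. 51 = 2×24 + 3. So 34^{51} ≡ 34^{3} ≡ 19 (mod 45)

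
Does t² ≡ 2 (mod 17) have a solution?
By Euler's criterion: 2^{8} ≡ 1 (mod 17). Since this equals 1, 2 is a QR.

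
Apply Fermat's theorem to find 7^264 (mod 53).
By Fermat: 7^{52} ≡ 1 (mod 53). 264 ≡ 4 (mod 52). So 7^{264} ≡ 7^{4} ≡ 16 (mod 53)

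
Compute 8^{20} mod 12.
4

Using successive squaring:
Binary expansion of 20: 10100
Powers of 8 mod 12 (each is the square of the previous):
  8^1 ≡ 8 (mod 12)
  8^2 ≡ 8² = 64 ≡ 4 (mod 12)
  8^4 ≡ 4² = 16 ≡ 4 (mod 12)
  8^8 ≡ 4² = 16 ≡ 4 (mod 12)
  8^16 ≡ 4² = 16 ≡ 4 (mod 12)
20 = 16 + 4, so 8^20 = 8^16 × 8^4 ≡ 4 × 4 (mod 12)
Multiplying step by step:
  4 × 4 = 16 ≡ 4 (mod 12)
Result: 8^20 ≡ 4 (mod 12)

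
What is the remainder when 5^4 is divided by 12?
4 = 4 (binary 100). Repeated squaring mod 12: 5^1 ≡ 5; 5^2 ≡ 5² = 25 ≡ 1; 5^4 ≡ 1² = 1 ≡ 1. So 5^4 ≡ 1 (mod 12).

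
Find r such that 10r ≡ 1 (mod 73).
10^(-1) ≡ 22 (mod 73). Verification: 10 × 22 = 220 ≡ 1 (mod 73)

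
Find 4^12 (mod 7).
Using Fermat: 4^{6} ≡ 1 (mod 7). 12 ≡ 0 (mod 6). So 4^{12} ≡ 4^{0} ≡ 1 (mod 7)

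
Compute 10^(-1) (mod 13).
10^(-1) ≡ 4 (mod 13). Verification: 10 × 4 = 40 ≡ 1 (mod 13)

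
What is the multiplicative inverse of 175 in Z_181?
175^(-1) ≡ 30 (mod 181). Verification: 175 × 30 = 5250 ≡ 1 (mod 181)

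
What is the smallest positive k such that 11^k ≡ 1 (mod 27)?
Powers of 11 mod 27: 11^1≡11, 11^2≡13, 11^3≡8, 11^4≡7, 11^5≡23, 11^6≡10, 11^7≡2, 11^8≡22, 11^9≡26, 11^10≡16, 11^11≡14, 11^12≡19, 11^13≡20, 11^14≡4, 11^15≡17, 11^16≡25, 11^17≡5, 11^18≡1. Order = 18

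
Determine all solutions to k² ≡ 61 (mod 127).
The square roots of 61 mod 127 are 76 and 51. Verify: 76² = 5776 ≡ 61 (mod 127)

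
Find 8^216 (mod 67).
Using Fermat: 8^{66} ≡ 1 (mod 67). 216 ≡ 18 (mod 66). So 8^{216} ≡ 8^{18} ≡ 15 (mod 67)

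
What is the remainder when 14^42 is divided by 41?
Using Fermat: 14^{40} ≡ 1 (mod 41). 42 ≡ 2 (mod 40). So 14^{42} ≡ 14^{2} ≡ 32 (mod 41)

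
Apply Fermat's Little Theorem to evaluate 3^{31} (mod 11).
3

By Fermat's Little Theorem, a^(p-1) ≡ 1 (mod p) for prime p and gcd(a, p) = 1
Here p = 11, so 3^10 ≡ 1 (mod 11)
We can reduce the exponent: 31 mod 10 = 1
So 3^31 ≡ 3^1 (mod 11)
Computing: 3^1 mod 11 = 3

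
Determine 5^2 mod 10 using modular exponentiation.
2 = 2 (binary 10). Repeated squaring mod 10: 5^1 ≡ 5; 5^2 ≡ 5² = 25 ≡ 5. So 5^2 ≡ 5 (mod 10).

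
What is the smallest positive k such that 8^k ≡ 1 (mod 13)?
Powers of 8 mod 13: 8^1≡8, 8^2≡12, 8^3≡5, 8^4≡1. Order = 4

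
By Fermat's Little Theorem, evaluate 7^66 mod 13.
By Fermat: 7^{12} ≡ 1 (mod 13). 66 = 5×12 + 6. So 7^{66} ≡ 7^{6} ≡ 12 (mod 13)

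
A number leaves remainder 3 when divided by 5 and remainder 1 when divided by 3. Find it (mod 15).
M = 5 × 3 = 15. M₁ = 3, y₁ ≡ 2 (mod 5). M₂ = 5, y₂ ≡ 2 (mod 3). y = 3×3×2 + 1×5×2 ≡ 13 (mod 15)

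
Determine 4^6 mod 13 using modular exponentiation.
6 = 4 + 2 (binary 110). Repeated squaring mod 13: 4^1 ≡ 4; 4^2 ≡ 4² = 16 ≡ 3; 4^4 ≡ 3² = 9 ≡ 9. Multiply: 4^6 = 4^4 × 4^2 ≡ 9 × 3 (mod 13): 9 × 3 = 27 ≡ 1. So 4^6 ≡ 1 (mod 13).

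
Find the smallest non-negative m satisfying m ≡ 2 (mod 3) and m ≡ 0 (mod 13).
M = 3 × 13 = 39. M₁ = 13, y₁ ≡ 1 (mod 3). M₂ = 3, y₂ ≡ 9 (mod 13). m = 2×13×1 + 0×3×9 ≡ 26 (mod 39)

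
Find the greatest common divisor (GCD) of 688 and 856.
8

Using the Euclidean algorithm:
688 = 0 × 856 + 688
856 = 1 × 688 + 168
688 = 4 × 168 + 16
168 = 10 × 16 + 8
16 = 2 × 8 + 0

GCD(688, 856) = 8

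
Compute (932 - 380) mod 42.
6

(932 - 380) = 552
552 mod 42 = 6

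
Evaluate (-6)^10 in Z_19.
(-6) ≡ 13 (mod 19). 10 = 8 + 2 (binary 1010). Repeated squaring mod 19: 13^1 ≡ 13; 13^2 ≡ 13² = 169 ≡ 17; 13^4 ≡ 17² = 289 ≡ 4; 13^8 ≡ 4² = 16 ≡ 16. Multiply: (-6)^10 ≡ 13^8 × 13^2 ≡ 16 × 17 (mod 19): 16 × 17 = 272 ≡ 6. So (-6)^10 ≡ 6 (mod 19).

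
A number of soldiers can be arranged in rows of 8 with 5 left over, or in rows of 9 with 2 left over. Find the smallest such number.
M = 8 × 9 = 72. M₁ = 9, y₁ ≡ 1 (mod 8). M₂ = 8, y₂ ≡ 8 (mod 9). y = 5×9×1 + 2×8×8 ≡ 29 (mod 72). The smallest positive such number is 29.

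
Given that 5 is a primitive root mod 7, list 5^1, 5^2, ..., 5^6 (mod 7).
g^1, g^2, ..., g^{6} mod 7: {5, 4, 6, 2, 3, 1}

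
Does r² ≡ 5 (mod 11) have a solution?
By Euler's criterion: 5^{5} ≡ 1 (mod 11). Since this equals 1, 5 is a QR.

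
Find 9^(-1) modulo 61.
34

Using Extended Euclidean Algorithm:
gcd(9, 61) = 1
Bezout coefficients: 9 × -27 + 61 × 4 = 1
So 9 × -27 ≡ 1 (mod 61)
The inverse is -27 mod 61 = 34
Verification: 9 × 34 = 306 = 5 × 61 + 1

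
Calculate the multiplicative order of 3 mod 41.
Powers of 3 mod 41: 3^1≡3, 3^2≡9, 3^3≡27, 3^4≡40, 3^5≡38, 3^6≡32, 3^7≡14, 3^8≡1. Order = 8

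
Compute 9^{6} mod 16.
1

Using successive squaring:
Binary expansion of 6: 110
Powers of 9 mod 16 (each is the square of the previous):
  9^1 ≡ 9 (mod 16)
  9^2 ≡ 9² = 81 ≡ 1 (mod 16)
  9^4 ≡ 1² = 1 ≡ 1 (mod 16)
6 = 4 + 2, so 9^6 = 9^4 × 9^2 ≡ 1 × 1 (mod 16)
Multiplying step by step:
  1 × 1 = 1 ≡ 1 (mod 16)
Result: 9^6 ≡ 1 (mod 16)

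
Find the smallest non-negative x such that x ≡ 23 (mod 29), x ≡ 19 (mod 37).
574

Using the Chinese Remainder Theorem:
M = product of moduli = 1073
For equation 1: M_1 = 37, 37 ≡ 8 (mod 29), inverse of 37 mod 29 is 11 (check: 8 × 11 = 88 ≡ 1 (mod 29))
For equation 2: M_2 = 29, 29 ≡ 29 (mod 37), inverse of 29 mod 37 is 23 (check: 29 × 23 = 667 ≡ 1 (mod 37))
Combine: x ≡ Σ r_i×M_i×(M_i⁻¹ mod m_i) = 23×37×11 + 19×29×23 = 9361 + 12673 = 22034
22034 mod 1073 = 574
x ≡ 574 (mod 1073)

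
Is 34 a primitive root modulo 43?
Yes

To verify, check if 34^(42/q) ≢ 1 (mod 43) for each prime divisor q of 42
Divisors of 42 = 42: [1, 2, 3, 6, 7, 14, 21, 42]
  34^(42/2) = 34^21 ≡ 42 (mod 43)
  34^(42/3) = 34^14 ≡ 6 (mod 43)
  34^(42/7) = 34^6 ≡ 4 (mod 43)
Conclusion: 34 is a primitive root modulo 43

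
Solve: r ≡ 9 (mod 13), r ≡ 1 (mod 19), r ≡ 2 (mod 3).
M = 13 × 19 × 3 = 741. M₁ = 57, y₁ ≡ 8 (mod 13). M₂ = 39, y₂ ≡ 1 (mod 19). M₃ = 247, y₃ ≡ 1 (mod 3). r = 9×57×8 + 1×39×1 + 2×247×1 ≡ 191 (mod 741)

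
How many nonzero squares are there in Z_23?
For prime 23, there are (p-1)/2 = (23-1)/2 = 11 quadratic residues (excluding 0).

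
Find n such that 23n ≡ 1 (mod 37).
23^(-1) ≡ 29 (mod 37). Verification: 23 × 29 = 667 ≡ 1 (mod 37)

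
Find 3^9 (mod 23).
9 = 8 + 1 (binary 1001). Repeated squaring mod 23: 3^1 ≡ 3; 3^2 ≡ 3² = 9 ≡ 9; 3^4 ≡ 9² = 81 ≡ 12; 3^8 ≡ 12² = 144 ≡ 6. Multiply: 3^9 = 3^8 × 3^1 ≡ 6 × 3 (mod 23): 6 × 3 = 18 ≡ 18. So 3^9 ≡ 18 (mod 23).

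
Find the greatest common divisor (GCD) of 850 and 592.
2

Using the Euclidean algorithm:
850 = 1 × 592 + 258
592 = 2 × 258 + 76
258 = 3 × 76 + 30
76 = 2 × 30 + 16
30 = 1 × 16 + 14
16 = 1 × 14 + 2
14 = 7 × 2 + 0

GCD(850, 592) = 2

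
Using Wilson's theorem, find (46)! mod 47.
By Wilson's theorem, (46)! ≡ -1 ≡ 46 (mod 47)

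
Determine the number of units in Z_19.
18

Prime factorization: 19 = 19
Using the formula φ(n) = n × Π(1 - 1/p) for each prime factor p:
φ(19) = 19 × (1 - 1/19)
φ(19) = 18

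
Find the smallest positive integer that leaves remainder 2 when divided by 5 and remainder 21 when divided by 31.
M = 5 × 31 = 155. M₁ = 31, y₁ ≡ 1 (mod 5). M₂ = 5, y₂ ≡ 25 (mod 31). k = 2×31×1 + 21×5×25 ≡ 52 (mod 155). The smallest positive such number is 52.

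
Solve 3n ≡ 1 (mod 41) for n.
3^(-1) ≡ 14 (mod 41). Verification: 3 × 14 = 42 ≡ 1 (mod 41)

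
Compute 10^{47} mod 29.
21

Using successive squaring:
Binary expansion of 47: 101111
Powers of 10 mod 29 (each is the square of the previous):
  10^1 ≡ 10 (mod 29)
  10^2 ≡ 10² = 100 ≡ 13 (mod 29)
  10^4 ≡ 13² = 169 ≡ 24 (mod 29)
  10^8 ≡ 24² = 576 ≡ 25 (mod 29)
  10^16 ≡ 25² = 625 ≡ 16 (mod 29)
  10^32 ≡ 16² = 256 ≡ 24 (mod 29)
47 = 32 + 8 + 4 + 2 + 1, so 10^47 = 10^32 × 10^8 × 10^4 × 10^2 × 10^1 ≡ 24 × 25 × 24 × 13 × 10 (mod 29)
Multiplying step by step:
  24 × 25 = 600 ≡ 20 (mod 29)
  20 × 24 = 480 ≡ 16 (mod 29)
  16 × 13 = 208 ≡ 5 (mod 29)
  5 × 10 = 50 ≡ 21 (mod 29)
Result: 10^47 ≡ 21 (mod 29)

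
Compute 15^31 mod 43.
Using repeated squaring. 31 = 16 + 8 + 4 + 2 + 1 (binary 11111). Repeated squaring mod 43: 15^1 ≡ 15; 15^2 ≡ 15² = 225 ≡ 10; 15^4 ≡ 10² = 100 ≡ 14; 15^8 ≡ 14² = 196 ≡ 24; 15^16 ≡ 24² = 576 ≡ 17. Multiply: 15^31 = 15^16 × 15^8 × 15^4 × 15^2 × 15^1 ≡ 17 × 24 × 14 × 10 × 15 (mod 43): 17 × 24 = 408 ≡ 21; 21 × 14 = 294 ≡ 36; 36 × 10 = 360 ≡ 16; 16 × 15 = 240 ≡ 25. So 15^31 ≡ 25 (mod 43).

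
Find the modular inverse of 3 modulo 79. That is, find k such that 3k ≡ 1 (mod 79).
53

Using Extended Euclidean Algorithm:
gcd(3, 79) = 1
Bezout coefficients: 3 × -26 + 79 × 1 = 1
So 3 × -26 ≡ 1 (mod 79)
The inverse is -26 mod 79 = 53
Verification: 3 × 53 = 159 = 2 × 79 + 1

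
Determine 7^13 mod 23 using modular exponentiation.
Using repeated squaring. 13 = 8 + 4 + 1 (binary 1101). Repeated squaring mod 23: 7^1 ≡ 7; 7^2 ≡ 7² = 49 ≡ 3; 7^4 ≡ 3² = 9 ≡ 9; 7^8 ≡ 9² = 81 ≡ 12. Multiply: 7^13 = 7^8 × 7^4 × 7^1 ≡ 12 × 9 × 7 (mod 23): 12 × 9 = 108 ≡ 16; 16 × 7 = 112 ≡ 20. So 7^13 ≡ 20 (mod 23).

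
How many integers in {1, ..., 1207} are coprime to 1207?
1120

Prime factorization: 1207 = 17 × 71
Using the formula φ(n) = n × Π(1 - 1/p) for each prime factor p:
φ(1207) = 1207 × (1 - 1/17) × (1 - 1/71)
φ(1207) = 1120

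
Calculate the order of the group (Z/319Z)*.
280

Prime factorization: 319 = 11 × 29
Using the formula φ(n) = n × Π(1 - 1/p) for each prime factor p:
φ(319) = 319 × (1 - 1/11) × (1 - 1/29)
φ(319) = 280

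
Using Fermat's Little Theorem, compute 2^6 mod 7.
By Fermat's Little Theorem, 2^{6} ≡ 1 (mod 7) since 7 is prime and gcd(2, 7) = 1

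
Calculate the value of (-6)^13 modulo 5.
Using Fermat: (-6)^{4} ≡ 1 (mod 5). 13 ≡ 1 (mod 4). So (-6)^{13} ≡ (-6)^{1} ≡ 4 (mod 5)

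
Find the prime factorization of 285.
3 × 5 × 19

Divide by primes starting from smallest:
285 ÷ 3 = 95
95 ÷ 5 = 19
19 ÷ 19 = 1

285 = 3 × 5 × 19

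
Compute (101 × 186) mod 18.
12

(101 × 186) = 18786
18786 mod 18 = 12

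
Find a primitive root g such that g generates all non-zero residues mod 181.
p - 1 = 180 has prime divisors 2, 3, 5. h is a primitive root mod 181 iff h^(180/q) ≢ 1 (mod 181) for each such q.
h = 2: 2^90 ≡ 180, 2^60 ≡ 48, 2^36 ≡ 59 (mod 181); none is 1, so 2 has order 180 and is a primitive root.
The smallest primitive root mod 181 is g = 2.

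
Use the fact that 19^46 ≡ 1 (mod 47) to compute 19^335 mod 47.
By Fermat: 19^{46} ≡ 1 (mod 47). 335 ≡ 13 (mod 46). So 19^{335} ≡ 19^{13} ≡ 35 (mod 47)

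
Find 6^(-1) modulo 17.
3

Using Extended Euclidean Algorithm:
gcd(6, 17) = 1
Bezout coefficients: 6 × 3 + 17 × -1 = 1
So 6 × 3 ≡ 1 (mod 17)
The inverse is 3 mod 17 = 3
Verification: 6 × 3 = 18 = 1 × 17 + 1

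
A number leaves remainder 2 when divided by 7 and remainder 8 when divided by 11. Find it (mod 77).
M = 7 × 11 = 77. M₁ = 11, y₁ ≡ 2 (mod 7). M₂ = 7, y₂ ≡ 8 (mod 11). n = 2×11×2 + 8×7×8 ≡ 30 (mod 77)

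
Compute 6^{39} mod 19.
7

Using successive squaring:
Binary expansion of 39: 100111
Powers of 6 mod 19 (each is the square of the previous):
  6^1 ≡ 6 (mod 19)
  6^2 ≡ 6² = 36 ≡ 17 (mod 19)
  6^4 ≡ 17² = 289 ≡ 4 (mod 19)
  6^8 ≡ 4² = 16 ≡ 16 (mod 19)
  6^16 ≡ 16² = 256 ≡ 9 (mod 19)
  6^32 ≡ 9² = 81 ≡ 5 (mod 19)
39 = 32 + 4 + 2 + 1, so 6^39 = 6^32 × 6^4 × 6^2 × 6^1 ≡ 5 × 4 × 17 × 6 (mod 19)
Multiplying step by step:
  5 × 4 = 20 ≡ 1 (mod 19)
  1 × 17 = 17 ≡ 17 (mod 19)
  17 × 6 = 102 ≡ 7 (mod 19)
Result: 6^39 ≡ 7 (mod 19)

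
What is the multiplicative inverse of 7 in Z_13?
7^(-1) ≡ 2 (mod 13). Verification: 7 × 2 = 14 ≡ 1 (mod 13)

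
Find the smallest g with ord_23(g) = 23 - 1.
p - 1 = 22 has prime divisors 2, 11. h is a primitive root mod 23 iff h^(22/q) ≢ 1 (mod 23) for each such q.
h = 2: 2^11 ≡ 1, 2^2 ≡ 4 (mod 23); 2^11 ≡ 1, so not a primitive root.
h = 3: 3^11 ≡ 1, 3^2 ≡ 9 (mod 23); 3^11 ≡ 1, so not a primitive root.
h = 4: 4^11 ≡ 1, 4^2 ≡ 16 (mod 23); 4^11 ≡ 1, so not a primitive root.
h = 5: 5^11 ≡ 22, 5^2 ≡ 2 (mod 23); none is 1, so 5 has order 22 and is a primitive root.
The smallest primitive root mod 23 is g = 5.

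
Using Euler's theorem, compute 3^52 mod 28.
By Euler: 3^{12} ≡ 1 (mod 28) since gcd(3, 28) = 1. 52 = 4×12 + 4. So 3^{52} ≡ 3^{4} ≡ 25 (mod 28)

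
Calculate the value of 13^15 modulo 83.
Using repeated squaring. 15 = 8 + 4 + 2 + 1 (binary 1111). Repeated squaring mod 83: 13^1 ≡ 13; 13^2 ≡ 13² = 169 ≡ 3; 13^4 ≡ 3² = 9 ≡ 9; 13^8 ≡ 9² = 81 ≡ 81. Multiply: 13^15 = 13^8 × 13^4 × 13^2 × 13^1 ≡ 81 × 9 × 3 × 13 (mod 83): 81 × 9 = 729 ≡ 65; 65 × 3 = 195 ≡ 29; 29 × 13 = 377 ≡ 45. So 13^15 ≡ 45 (mod 83).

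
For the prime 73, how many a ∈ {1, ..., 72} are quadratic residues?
For prime 73, there are (p-1)/2 = (73-1)/2 = 36 quadratic residues (excluding 0).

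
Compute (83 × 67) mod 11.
6

(83 × 67) = 5561
5561 mod 11 = 6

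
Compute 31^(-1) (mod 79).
51

Using Extended Euclidean Algorithm:
gcd(31, 79) = 1
Bezout coefficients: 31 × -28 + 79 × 11 = 1
So 31 × -28 ≡ 1 (mod 79)
The inverse is -28 mod 79 = 51
Verification: 31 × 51 = 1581 = 20 × 79 + 1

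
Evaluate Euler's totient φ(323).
288

Prime factorization: 323 = 17 × 19
Using the formula φ(n) = n × Π(1 - 1/p) for each prime factor p:
φ(323) = 323 × (1 - 1/17) × (1 - 1/19)
φ(323) = 288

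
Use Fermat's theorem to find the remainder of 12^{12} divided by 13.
1

By Fermat's Little Theorem, a^(p-1) ≡ 1 (mod p) for prime p and gcd(a, p) = 1
Here p = 13, so 12^12 ≡ 1 (mod 13)
We can reduce the exponent: 12 mod 12 = 0
So 12^12 ≡ 12^0 (mod 13)
Computing: 12^0 mod 13 = 1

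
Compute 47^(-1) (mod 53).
44

Using Extended Euclidean Algorithm:
gcd(47, 53) = 1
Bezout coefficients: 47 × -9 + 53 × 8 = 1
So 47 × -9 ≡ 1 (mod 53)
The inverse is -9 mod 53 = 44
Verification: 47 × 44 = 2068 = 39 × 53 + 1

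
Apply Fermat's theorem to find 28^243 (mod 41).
By Fermat: 28^{40} ≡ 1 (mod 41). 243 = 6×40 + 3. So 28^{243} ≡ 28^{3} ≡ 17 (mod 41)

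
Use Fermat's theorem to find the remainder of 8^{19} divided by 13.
5

By Fermat's Little Theorem, a^(p-1) ≡ 1 (mod p) for prime p and gcd(a, p) = 1
Here p = 13, so 8^12 ≡ 1 (mod 13)
We can reduce the exponent: 19 mod 12 = 7
So 8^19 ≡ 8^7 (mod 13)
Computing: 8^7 mod 13 = 5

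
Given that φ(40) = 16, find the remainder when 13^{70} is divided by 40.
By Euler: 13^{16} ≡ 1 (mod 40) since gcd(13, 40) = 1. 70 = 4×16 + 6. So 13^{70} ≡ 13^{6} ≡ 9 (mod 40)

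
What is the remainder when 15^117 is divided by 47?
Using Fermat: 15^{46} ≡ 1 (mod 47). 117 ≡ 25 (mod 46). So 15^{117} ≡ 15^{25} ≡ 10 (mod 47)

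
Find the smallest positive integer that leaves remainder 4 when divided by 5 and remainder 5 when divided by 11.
M = 5 × 11 = 55. M₁ = 11, y₁ ≡ 1 (mod 5). M₂ = 5, y₂ ≡ 9 (mod 11). n = 4×11×1 + 5×5×9 ≡ 49 (mod 55). The smallest positive such number is 49.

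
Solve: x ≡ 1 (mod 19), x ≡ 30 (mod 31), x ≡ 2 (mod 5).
M = 19 × 31 × 5 = 2945. M₁ = 155, y₁ ≡ 13 (mod 19). M₂ = 95, y₂ ≡ 16 (mod 31). M₃ = 589, y₃ ≡ 4 (mod 5). x = 1×155×13 + 30×95×16 + 2×589×4 ≡ 2262 (mod 2945)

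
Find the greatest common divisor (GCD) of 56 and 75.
1

Using the Euclidean algorithm:
56 = 0 × 75 + 56
75 = 1 × 56 + 19
56 = 2 × 19 + 18
19 = 1 × 18 + 1
18 = 18 × 1 + 0

GCD(56, 75) = 1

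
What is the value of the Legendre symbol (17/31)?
(17/31) = 17^{15} mod 31 = -1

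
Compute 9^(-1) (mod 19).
17

Using Extended Euclidean Algorithm:
gcd(9, 19) = 1
Bezout coefficients: 9 × -2 + 19 × 1 = 1
So 9 × -2 ≡ 1 (mod 19)
The inverse is -2 mod 19 = 17
Verification: 9 × 17 = 153 = 8 × 19 + 1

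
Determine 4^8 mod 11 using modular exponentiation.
8 = 8 (binary 1000). Repeated squaring mod 11: 4^1 ≡ 4; 4^2 ≡ 4² = 16 ≡ 5; 4^4 ≡ 5² = 25 ≡ 3; 4^8 ≡ 3² = 9 ≡ 9. So 4^8 ≡ 9 (mod 11).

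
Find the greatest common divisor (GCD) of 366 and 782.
2

Using the Euclidean algorithm:
366 = 0 × 782 + 366
782 = 2 × 366 + 50
366 = 7 × 50 + 16
50 = 3 × 16 + 2
16 = 8 × 2 + 0

GCD(366, 782) = 2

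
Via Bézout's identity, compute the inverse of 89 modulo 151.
Extended GCD: 89(56) + 151(-33) = 1. So 89^(-1) ≡ 56 ≡ 56 (mod 151). Verify: 89 × 56 = 4984 ≡ 1 (mod 151)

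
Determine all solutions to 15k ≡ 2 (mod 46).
40

Since gcd(15, 46) = 1 divides 2, a solution exists.
Multiply both sides by the inverse of 15 mod 46:
  15^(-1) mod 46 = 43
  x ≡ 43 × 2 ≡ 86 ≡ 40 (mod 46)
Verification: 15 × 40 = 600 = 13 × 46 + 2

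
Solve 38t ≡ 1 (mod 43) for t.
17

Using Extended Euclidean Algorithm:
gcd(38, 43) = 1
Bezout coefficients: 38 × 17 + 43 × -15 = 1
So 38 × 17 ≡ 1 (mod 43)
The inverse is 17 mod 43 = 17
Verification: 38 × 17 = 646 = 15 × 43 + 1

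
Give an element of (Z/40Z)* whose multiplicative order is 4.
3 has order 4 mod 40 since 3^{4} ≡ 1 (mod 40) and no smaller power works.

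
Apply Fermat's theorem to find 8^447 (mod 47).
By Fermat: 8^{46} ≡ 1 (mod 47). 447 ≡ 33 (mod 46). So 8^{447} ≡ 8^{33} ≡ 34 (mod 47)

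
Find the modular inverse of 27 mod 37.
27^(-1) ≡ 11 (mod 37). Verification: 27 × 11 = 297 ≡ 1 (mod 37)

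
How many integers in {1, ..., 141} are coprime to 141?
92

Prime factorization: 141 = 3 × 47
Using the formula φ(n) = n × Π(1 - 1/p) for each prime factor p:
φ(141) = 141 × (1 - 1/3) × (1 - 1/47)
φ(141) = 92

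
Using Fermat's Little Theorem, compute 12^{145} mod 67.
32

By Fermat's Little Theorem, a^(p-1) ≡ 1 (mod p) for prime p and gcd(a, p) = 1
Here p = 67, so 12^66 ≡ 1 (mod 67)
We can reduce the exponent: 145 mod 66 = 13
So 12^145 ≡ 12^13 (mod 67)
Computing: 12^13 mod 67 = 32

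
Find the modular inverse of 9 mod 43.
9^(-1) ≡ 24 (mod 43). Verification: 9 × 24 = 216 ≡ 1 (mod 43)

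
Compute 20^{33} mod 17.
3

Using successive squaring:
Binary expansion of 33: 100001
Powers of 20 mod 17 (each is the square of the previous):
  20^1 ≡ 3 (mod 17)
  20^2 ≡ 3² = 9 ≡ 9 (mod 17)
  20^4 ≡ 9² = 81 ≡ 13 (mod 17)
  20^8 ≡ 13² = 169 ≡ 16 (mod 17)
  20^16 ≡ 16² = 256 ≡ 1 (mod 17)
  20^32 ≡ 1² = 1 ≡ 1 (mod 17)
33 = 32 + 1, so 20^33 = 20^32 × 20^1 ≡ 1 × 3 (mod 17)
Multiplying step by step:
  1 × 3 = 3 ≡ 3 (mod 17)
Result: 20^33 ≡ 3 (mod 17)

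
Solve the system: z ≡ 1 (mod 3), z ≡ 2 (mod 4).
M = 3 × 4 = 12. M₁ = 4, y₁ ≡ 1 (mod 3). M₂ = 3, y₂ ≡ 3 (mod 4). z = 1×4×1 + 2×3×3 ≡ 10 (mod 12)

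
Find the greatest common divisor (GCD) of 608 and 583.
1

Using the Euclidean algorithm:
608 = 1 × 583 + 25
583 = 23 × 25 + 8
25 = 3 × 8 + 1
8 = 8 × 1 + 0

GCD(608, 583) = 1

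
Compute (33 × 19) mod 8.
3

(33 × 19) = 627
627 mod 8 = 3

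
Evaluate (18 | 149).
(18/149) = 18^{74} mod 149 = -1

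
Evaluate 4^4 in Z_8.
4 = 4 (binary 100). Repeated squaring mod 8: 4^1 ≡ 4; 4^2 ≡ 4² = 16 ≡ 0; 4^4 ≡ 0² = 0 ≡ 0. So 4^4 ≡ 0 (mod 8).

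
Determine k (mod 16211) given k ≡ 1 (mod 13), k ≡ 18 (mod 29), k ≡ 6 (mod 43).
15185

Using the Chinese Remainder Theorem:
M = product of moduli = 16211
For equation 1: M_1 = 1247, 1247 ≡ 12 (mod 13), inverse of 1247 mod 13 is 12 (check: 12 × 12 = 144 ≡ 1 (mod 13))
For equation 2: M_2 = 559, 559 ≡ 8 (mod 29), inverse of 559 mod 29 is 11 (check: 8 × 11 = 88 ≡ 1 (mod 29))
For equation 3: M_3 = 377, 377 ≡ 33 (mod 43), inverse of 377 mod 43 is 30 (check: 33 × 30 = 990 ≡ 1 (mod 43))
Combine: k ≡ Σ r_i×M_i×(M_i⁻¹ mod m_i) = 1×1247×12 + 18×559×11 + 6×377×30 = 14964 + 110682 + 67860 = 193506
193506 mod 16211 = 15185
k ≡ 15185 (mod 16211)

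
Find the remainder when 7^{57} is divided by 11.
By Fermat: 7^{10} ≡ 1 (mod 11). 57 = 5×10 + 7. So 7^{57} ≡ 7^{7} ≡ 6 (mod 11)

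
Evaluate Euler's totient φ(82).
40

Prime factorization: 82 = 2 × 41
Using the formula φ(n) = n × Π(1 - 1/p) for each prime factor p:
φ(82) = 82 × (1 - 1/2) × (1 - 1/41)
φ(82) = 40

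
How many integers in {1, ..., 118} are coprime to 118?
58

Prime factorization: 118 = 2 × 59
Using the formula φ(n) = n × Π(1 - 1/p) for each prime factor p:
φ(118) = 118 × (1 - 1/2) × (1 - 1/59)
φ(118) = 58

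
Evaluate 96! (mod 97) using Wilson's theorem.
By Wilson's theorem, (96)! ≡ -1 ≡ 96 (mod 97)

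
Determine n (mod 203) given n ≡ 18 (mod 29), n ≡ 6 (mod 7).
76

Using the Chinese Remainder Theorem:
M = product of moduli = 203
For equation 1: M_1 = 7, 7 ≡ 7 (mod 29), inverse of 7 mod 29 is 25 (check: 7 × 25 = 175 ≡ 1 (mod 29))
For equation 2: M_2 = 29, 29 ≡ 1 (mod 7), inverse of 29 mod 7 is 1 (check: 1 × 1 = 1 ≡ 1 (mod 7))
Combine: n ≡ Σ r_i×M_i×(M_i⁻¹ mod m_i) = 18×7×25 + 6×29×1 = 3150 + 174 = 3324
3324 mod 203 = 76
n ≡ 76 (mod 203)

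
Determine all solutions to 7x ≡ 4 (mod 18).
16

Since gcd(7, 18) = 1 divides 4, a solution exists.
Multiply both sides by the inverse of 7 mod 18:
  7^(-1) mod 18 = 13
  x ≡ 13 × 4 ≡ 52 ≡ 16 (mod 18)
Verification: 7 × 16 = 112 = 6 × 18 + 4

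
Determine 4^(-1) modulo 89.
4^(-1) ≡ 67 (mod 89). Verification: 4 × 67 = 268 ≡ 1 (mod 89)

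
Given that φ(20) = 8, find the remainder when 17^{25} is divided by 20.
By Euler: 17^{8} ≡ 1 (mod 20) since gcd(17, 20) = 1. 25 = 3×8 + 1. So 17^{25} ≡ 17^{1} ≡ 17 (mod 20)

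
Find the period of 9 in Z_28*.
Powers of 9 mod 28: 9^1≡9, 9^2≡25, 9^3≡1. Order = 3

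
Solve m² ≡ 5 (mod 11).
The square roots of 5 mod 11 are 4 and 7. Verify: 4² = 16 ≡ 5 (mod 11)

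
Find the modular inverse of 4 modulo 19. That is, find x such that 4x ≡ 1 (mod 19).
5

Using Extended Euclidean Algorithm:
gcd(4, 19) = 1
Bezout coefficients: 4 × 5 + 19 × -1 = 1
So 4 × 5 ≡ 1 (mod 19)
The inverse is 5 mod 19 = 5
Verification: 4 × 5 = 20 = 1 × 19 + 1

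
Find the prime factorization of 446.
2 × 223

Divide by primes starting from smallest:
446 ÷ 2 = 223
223 ÷ 223 = 1

446 = 2 × 223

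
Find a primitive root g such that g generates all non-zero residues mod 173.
p - 1 = 172 has prime divisors 2, 43. h is a primitive root mod 173 iff h^(172/q) ≢ 1 (mod 173) for each such q.
h = 2: 2^86 ≡ 172, 2^4 ≡ 16 (mod 173); none is 1, so 2 has order 172 and is a primitive root.
The smallest primitive root mod 173 is g = 2.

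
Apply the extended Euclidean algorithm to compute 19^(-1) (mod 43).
Extended GCD: 19(-9) + 43(4) = 1. So 19^(-1) ≡ 34 ≡ 34 (mod 43). Verify: 19 × 34 = 646 ≡ 1 (mod 43)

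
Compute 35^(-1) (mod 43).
35^(-1) ≡ 16 (mod 43). Verification: 35 × 16 = 560 ≡ 1 (mod 43)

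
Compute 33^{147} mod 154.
55

Using successive squaring:
Binary expansion of 147: 10010011
Powers of 33 mod 154 (each is the square of the previous):
  33^1 ≡ 33 (mod 154)
  33^2 ≡ 33² = 1089 ≡ 11 (mod 154)
  33^4 ≡ 11² = 121 ≡ 121 (mod 154)
  33^8 ≡ 121² = 14641 ≡ 11 (mod 154)
  33^16 ≡ 11² = 121 ≡ 121 (mod 154)
  33^32 ≡ 121² = 14641 ≡ 11 (mod 154)
  33^64 ≡ 11² = 121 ≡ 121 (mod 154)
  33^128 ≡ 121² = 14641 ≡ 11 (mod 154)
147 = 128 + 16 + 2 + 1, so 33^147 = 33^128 × 33^16 × 33^2 × 33^1 ≡ 11 × 121 × 11 × 33 (mod 154)
Multiplying step by step:
  11 × 121 = 1331 ≡ 99 (mod 154)
  99 × 11 = 1089 ≡ 11 (mod 154)
  11 × 33 = 363 ≡ 55 (mod 154)
Result: 33^147 ≡ 55 (mod 154)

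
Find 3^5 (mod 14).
5 = 4 + 1 (binary 101). Repeated squaring mod 14: 3^1 ≡ 3; 3^2 ≡ 3² = 9 ≡ 9; 3^4 ≡ 9² = 81 ≡ 11. Multiply: 3^5 = 3^4 × 3^1 ≡ 11 × 3 (mod 14): 11 × 3 = 33 ≡ 5. So 3^5 ≡ 5 (mod 14).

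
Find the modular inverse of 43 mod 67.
43^(-1) ≡ 53 (mod 67). Verification: 43 × 53 = 2279 ≡ 1 (mod 67)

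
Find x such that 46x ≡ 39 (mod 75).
9

Since gcd(46, 75) = 1 divides 39, a solution exists.
Multiply both sides by the inverse of 46 mod 75:
  46^(-1) mod 75 = 31
  x ≡ 31 × 39 ≡ 1209 ≡ 9 (mod 75)
Verification: 46 × 9 = 414 = 5 × 75 + 39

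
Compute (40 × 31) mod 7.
1

(40 × 31) = 1240
1240 mod 7 = 1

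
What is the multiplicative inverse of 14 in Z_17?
14^(-1) ≡ 11 (mod 17). Verification: 14 × 11 = 154 ≡ 1 (mod 17)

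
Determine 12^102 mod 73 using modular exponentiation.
Using Fermat: 12^{72} ≡ 1 (mod 73). 102 ≡ 30 (mod 72). So 12^{102} ≡ 12^{30} ≡ 9 (mod 73)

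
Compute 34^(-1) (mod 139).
34^(-1) ≡ 45 (mod 139). Verification: 34 × 45 = 1530 ≡ 1 (mod 139)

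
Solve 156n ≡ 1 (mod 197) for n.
156^(-1) ≡ 24 (mod 197). Verification: 156 × 24 = 3744 ≡ 1 (mod 197)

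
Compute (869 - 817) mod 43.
9

(869 - 817) = 52
52 mod 43 = 9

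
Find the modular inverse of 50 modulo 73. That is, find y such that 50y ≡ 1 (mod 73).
19

Using Extended Euclidean Algorithm:
gcd(50, 73) = 1
Bezout coefficients: 50 × 19 + 73 × -13 = 1
So 50 × 19 ≡ 1 (mod 73)
The inverse is 19 mod 73 = 19
Verification: 50 × 19 = 950 = 13 × 73 + 1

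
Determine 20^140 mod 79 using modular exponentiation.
Using Fermat: 20^{78} ≡ 1 (mod 79). 140 ≡ 62 (mod 78). So 20^{140} ≡ 20^{62} ≡ 50 (mod 79)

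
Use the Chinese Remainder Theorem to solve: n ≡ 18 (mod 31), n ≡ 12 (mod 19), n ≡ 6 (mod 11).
886

Using the Chinese Remainder Theorem:
M = product of moduli = 6479
For equation 1: M_1 = 209, 209 ≡ 23 (mod 31), inverse of 209 mod 31 is 27 (check: 23 × 27 = 621 ≡ 1 (mod 31))
For equation 2: M_2 = 341, 341 ≡ 18 (mod 19), inverse of 341 mod 19 is 18 (check: 18 × 18 = 324 ≡ 1 (mod 19))
For equation 3: M_3 = 589, 589 ≡ 6 (mod 11), inverse of 589 mod 11 is 2 (check: 6 × 2 = 12 ≡ 1 (mod 11))
Combine: n ≡ Σ r_i×M_i×(M_i⁻¹ mod m_i) = 18×209×27 + 12×341×18 + 6×589×2 = 101574 + 73656 + 7068 = 182298
182298 mod 6479 = 886
n ≡ 886 (mod 6479)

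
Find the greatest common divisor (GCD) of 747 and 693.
9

Using the Euclidean algorithm:
747 = 1 × 693 + 54
693 = 12 × 54 + 45
54 = 1 × 45 + 9
45 = 5 × 9 + 0

GCD(747, 693) = 9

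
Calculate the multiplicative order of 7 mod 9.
Powers of 7 mod 9: 7^1≡7, 7^2≡4, 7^3≡1. Order = 3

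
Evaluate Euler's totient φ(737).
660

Prime factorization: 737 = 11 × 67
Using the formula φ(n) = n × Π(1 - 1/p) for each prime factor p:
φ(737) = 737 × (1 - 1/11) × (1 - 1/67)
φ(737) = 660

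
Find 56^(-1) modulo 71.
52

Using Extended Euclidean Algorithm:
gcd(56, 71) = 1
Bezout coefficients: 56 × -19 + 71 × 15 = 1
So 56 × -19 ≡ 1 (mod 71)
The inverse is -19 mod 71 = 52
Verification: 56 × 52 = 2912 = 41 × 71 + 1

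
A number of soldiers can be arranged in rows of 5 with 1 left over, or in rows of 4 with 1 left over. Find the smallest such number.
M = 5 × 4 = 20. M₁ = 4, y₁ ≡ 4 (mod 5). M₂ = 5, y₂ ≡ 1 (mod 4). x = 1×4×4 + 1×5×1 ≡ 1 (mod 20). The smallest positive such number is 1.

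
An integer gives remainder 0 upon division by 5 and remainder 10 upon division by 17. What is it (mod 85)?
M = 5 × 17 = 85. M₁ = 17, y₁ ≡ 3 (mod 5). M₂ = 5, y₂ ≡ 7 (mod 17). r = 0×17×3 + 10×5×7 ≡ 10 (mod 85). The smallest positive such number is 10.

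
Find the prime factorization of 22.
2 × 11

Divide by primes starting from smallest:
22 ÷ 2 = 11
11 ÷ 11 = 1

22 = 2 × 11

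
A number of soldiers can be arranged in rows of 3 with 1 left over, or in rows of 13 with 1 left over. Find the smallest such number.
M = 3 × 13 = 39. M₁ = 13, y₁ ≡ 1 (mod 3). M₂ = 3, y₂ ≡ 9 (mod 13). x = 1×13×1 + 1×3×9 ≡ 1 (mod 39). The smallest positive such number is 1.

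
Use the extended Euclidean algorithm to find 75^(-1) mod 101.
Extended GCD: 75(-35) + 101(26) = 1. So 75^(-1) ≡ 66 ≡ 66 (mod 101). Verify: 75 × 66 = 4950 ≡ 1 (mod 101)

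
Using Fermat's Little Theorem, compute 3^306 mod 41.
By Fermat: 3^{40} ≡ 1 (mod 41). 306 ≡ 26 (mod 40). So 3^{306} ≡ 3^{26} ≡ 9 (mod 41)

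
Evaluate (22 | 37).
(22/37) = 22^{18} mod 37 = -1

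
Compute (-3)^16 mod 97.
Using repeated squaring. (-3) ≡ 94 (mod 97). 16 = 16 (binary 10000). Repeated squaring mod 97: 94^1 ≡ 94; 94^2 ≡ 94² = 8836 ≡ 9; 94^4 ≡ 9² = 81 ≡ 81; 94^8 ≡ 81² = 6561 ≡ 62; 94^16 ≡ 62² = 3844 ≡ 61. So (-3)^16 ≡ 61 (mod 97).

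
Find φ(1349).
1260

Prime factorization: 1349 = 19 × 71
Using the formula φ(n) = n × Π(1 - 1/p) for each prime factor p:
φ(1349) = 1349 × (1 - 1/19) × (1 - 1/71)
φ(1349) = 1260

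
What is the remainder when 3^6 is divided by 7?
6 = 4 + 2 (binary 110). Repeated squaring mod 7: 3^1 ≡ 3; 3^2 ≡ 3² = 9 ≡ 2; 3^4 ≡ 2² = 4 ≡ 4. Multiply: 3^6 = 3^4 × 3^2 ≡ 4 × 2 (mod 7): 4 × 2 = 8 ≡ 1. So 3^6 ≡ 1 (mod 7).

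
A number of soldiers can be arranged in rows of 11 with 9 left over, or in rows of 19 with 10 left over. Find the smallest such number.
M = 11 × 19 = 209. M₁ = 19, y₁ ≡ 7 (mod 11). M₂ = 11, y₂ ≡ 7 (mod 19). k = 9×19×7 + 10×11×7 ≡ 86 (mod 209). The smallest positive such number is 86.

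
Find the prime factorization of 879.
3 × 293

Divide by primes starting from smallest:
879 ÷ 3 = 293
293 ÷ 293 = 1

879 = 3 × 293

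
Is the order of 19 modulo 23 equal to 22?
Yes, ord_23(19) = 22.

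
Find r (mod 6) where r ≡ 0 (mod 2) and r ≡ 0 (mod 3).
M = 2 × 3 = 6. M₁ = 3, y₁ ≡ 1 (mod 2). M₂ = 2, y₂ ≡ 2 (mod 3). r = 0×3×1 + 0×2×2 ≡ 0 (mod 6)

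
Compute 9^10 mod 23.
10 = 8 + 2 (binary 1010). Repeated squaring mod 23: 9^1 ≡ 9; 9^2 ≡ 9² = 81 ≡ 12; 9^4 ≡ 12² = 144 ≡ 6; 9^8 ≡ 6² = 36 ≡ 13. Multiply: 9^10 = 9^8 × 9^2 ≡ 13 × 12 (mod 23): 13 × 12 = 156 ≡ 18. So 9^10 ≡ 18 (mod 23).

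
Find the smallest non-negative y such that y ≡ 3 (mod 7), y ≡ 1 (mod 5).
31

Using the Chinese Remainder Theorem:
M = product of moduli = 35
For equation 1: M_1 = 5, 5 ≡ 5 (mod 7), inverse of 5 mod 7 is 3 (check: 5 × 3 = 15 ≡ 1 (mod 7))
For equation 2: M_2 = 7, 7 ≡ 2 (mod 5), inverse of 7 mod 5 is 3 (check: 2 × 3 = 6 ≡ 1 (mod 5))
Combine: y ≡ Σ r_i×M_i×(M_i⁻¹ mod m_i) = 3×5×3 + 1×7×3 = 45 + 21 = 66
66 mod 35 = 31
y ≡ 31 (mod 35)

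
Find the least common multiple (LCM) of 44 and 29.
1276

First find GCD(44, 29) using the Euclidean algorithm:
44 = 1 × 29 + 15
29 = 1 × 15 + 14
15 = 1 × 14 + 1
14 = 14 × 1 + 0
GCD(44, 29) = 1

LCM formula: LCM(a, b) = (a × b) / GCD(a, b)
LCM(44, 29) = (44 × 29) / 1
LCM(44, 29) = 1276 / 1
LCM(44, 29) = 1276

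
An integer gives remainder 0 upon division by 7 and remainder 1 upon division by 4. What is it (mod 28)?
M = 7 × 4 = 28. M₁ = 4, y₁ ≡ 2 (mod 7). M₂ = 7, y₂ ≡ 3 (mod 4). n = 0×4×2 + 1×7×3 ≡ 21 (mod 28). The smallest positive such number is 21.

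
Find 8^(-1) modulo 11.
7

Using Extended Euclidean Algorithm:
gcd(8, 11) = 1
Bezout coefficients: 8 × -4 + 11 × 3 = 1
So 8 × -4 ≡ 1 (mod 11)
The inverse is -4 mod 11 = 7
Verification: 8 × 7 = 56 = 5 × 11 + 1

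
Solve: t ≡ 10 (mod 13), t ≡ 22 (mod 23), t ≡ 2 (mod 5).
M = 13 × 23 × 5 = 1495. M₁ = 115, y₁ ≡ 6 (mod 13). M₂ = 65, y₂ ≡ 17 (mod 23). M₃ = 299, y₃ ≡ 4 (mod 5). t = 10×115×6 + 22×65×17 + 2×299×4 ≡ 712 (mod 1495)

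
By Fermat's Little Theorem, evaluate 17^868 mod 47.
By Fermat: 17^{46} ≡ 1 (mod 47). 868 ≡ 40 (mod 46). So 17^{868} ≡ 17^{40} ≡ 37 (mod 47)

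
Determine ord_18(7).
Powers of 7 mod 18: 7^1≡7, 7^2≡13, 7^3≡1. Order = 3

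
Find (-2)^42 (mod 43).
Using Fermat: (-2)^{42} ≡ 1 (mod 43). 42 ≡ 0 (mod 42). So (-2)^{42} ≡ (-2)^{0} ≡ 1 (mod 43)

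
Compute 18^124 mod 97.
Using Fermat: 18^{96} ≡ 1 (mod 97). 124 ≡ 28 (mod 96). So 18^{124} ≡ 18^{28} ≡ 75 (mod 97)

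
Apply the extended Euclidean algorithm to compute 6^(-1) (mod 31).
Extended GCD: 6(-5) + 31(1) = 1. So 6^(-1) ≡ 26 ≡ 26 (mod 31). Verify: 6 × 26 = 156 ≡ 1 (mod 31)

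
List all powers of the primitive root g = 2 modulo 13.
g^1, g^2, ..., g^{12} mod 13: {2, 4, 8, 3, 6, 12, 11, 9, 5, 10, 7, 1}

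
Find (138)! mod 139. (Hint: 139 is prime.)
By Wilson's theorem, (138)! ≡ -1 ≡ 138 (mod 139)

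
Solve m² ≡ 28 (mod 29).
The square roots of 28 mod 29 are 12 and 17. Verify: 12² = 144 ≡ 28 (mod 29)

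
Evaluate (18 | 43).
(18/43) = 18^{21} mod 43 = -1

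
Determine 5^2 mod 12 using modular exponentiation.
2 = 2 (binary 10). Repeated squaring mod 12: 5^1 ≡ 5; 5^2 ≡ 5² = 25 ≡ 1. So 5^2 ≡ 1 (mod 12).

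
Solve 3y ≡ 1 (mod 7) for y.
5

Using Extended Euclidean Algorithm:
gcd(3, 7) = 1
Bezout coefficients: 3 × -2 + 7 × 1 = 1
So 3 × -2 ≡ 1 (mod 7)
The inverse is -2 mod 7 = 5
Verification: 3 × 5 = 15 = 2 × 7 + 1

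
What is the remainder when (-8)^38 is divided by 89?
Using repeated squaring. (-8) ≡ 81 (mod 89). 38 = 32 + 4 + 2 (binary 100110). Repeated squaring mod 89: 81^1 ≡ 81; 81^2 ≡ 81² = 6561 ≡ 64; 81^4 ≡ 64² = 4096 ≡ 2; 81^8 ≡ 2² = 4 ≡ 4; 81^16 ≡ 4² = 16 ≡ 16; 81^32 ≡ 16² = 256 ≡ 78. Multiply: (-8)^38 ≡ 81^32 × 81^4 × 81^2 ≡ 78 × 2 × 64 (mod 89): 78 × 2 = 156 ≡ 67; 67 × 64 = 4288 ≡ 16. So (-8)^38 ≡ 16 (mod 89).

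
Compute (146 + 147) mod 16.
5

(146 + 147) = 293
293 mod 16 = 5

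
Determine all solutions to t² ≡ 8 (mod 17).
The square roots of 8 mod 17 are 12 and 5. Verify: 12² = 144 ≡ 8 (mod 17)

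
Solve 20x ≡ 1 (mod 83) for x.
54

Using Extended Euclidean Algorithm:
gcd(20, 83) = 1
Bezout coefficients: 20 × -29 + 83 × 7 = 1
So 20 × -29 ≡ 1 (mod 83)
The inverse is -29 mod 83 = 54
Verification: 20 × 54 = 1080 = 13 × 83 + 1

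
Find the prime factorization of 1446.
2 × 3 × 241

Divide by primes starting from smallest:
1446 ÷ 2 = 723
723 ÷ 3 = 241
241 ÷ 241 = 1

1446 = 2 × 3 × 241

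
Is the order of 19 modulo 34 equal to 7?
No, the actual order is 8, not 7.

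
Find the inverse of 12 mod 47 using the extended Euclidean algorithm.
Extended GCD: 12(4) + 47(-1) = 1. So 12^(-1) ≡ 4 ≡ 4 (mod 47). Verify: 12 × 4 = 48 ≡ 1 (mod 47)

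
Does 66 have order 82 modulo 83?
p - 1 = 82 has prime divisors 2, 41. Check 66^(82/q) mod 83 for each: 66^(82/2) = 66^41 ≡ 82, 66^(82/41) = 66^2 ≡ 40 (mod 83). None of these is 1, so 66 has order 82 = φ(83), so it is a primitive root mod 83.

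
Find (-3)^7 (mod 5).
(-3) ≡ 2 (mod 5). 7 = 4 + 2 + 1 (binary 111). Repeated squaring mod 5: 2^1 ≡ 2; 2^2 ≡ 2² = 4 ≡ 4; 2^4 ≡ 4² = 16 ≡ 1. Multiply: (-3)^7 ≡ 2^4 × 2^2 × 2^1 ≡ 1 × 4 × 2 (mod 5): 1 × 4 = 4 ≡ 4; 4 × 2 = 8 ≡ 3. So (-3)^7 ≡ 3 (mod 5).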